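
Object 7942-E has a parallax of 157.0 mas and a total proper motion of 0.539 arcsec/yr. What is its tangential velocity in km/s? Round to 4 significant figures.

16.27 km/s

d = 1/p = 1/0.1570″ = 6.3694 pc.
v_t = 4.74 × μ × d = 4.74 × 0.539 × 6.3694 = 16.273 km/s.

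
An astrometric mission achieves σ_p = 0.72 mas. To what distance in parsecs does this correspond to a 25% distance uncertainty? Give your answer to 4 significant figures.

347.2 pc

σ_d/d = σ_p/p, so the condition is σ_p/p ≤ 0.25, i.e. p ≥ σ_p/0.25.
p_min = 0.72/0.25 = 2.88 mas = 0.00288 arcsec.
d_max = 1/p_min = 1/0.00288 = 347.22 pc.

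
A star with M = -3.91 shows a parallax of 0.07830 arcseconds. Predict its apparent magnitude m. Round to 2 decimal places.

d = 1/p = 1/0.07830″ = 12.771 pc.
m − M = 5 log₁₀ d − 5 = 5 log₁₀(12.771) − 5 = 5.5311 − 5 = 0.5311.
m = M + (m − M) = -3.91 + 0.5311 = -3.38.

m = -3.38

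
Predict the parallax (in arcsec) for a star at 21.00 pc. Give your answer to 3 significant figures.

p = 1/d = 1/21 = 0.047619 arcsec.

0.0476 arcsec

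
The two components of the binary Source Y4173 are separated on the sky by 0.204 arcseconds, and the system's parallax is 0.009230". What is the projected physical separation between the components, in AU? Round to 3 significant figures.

22.1 AU

d = 1/p = 1/0.009230″ = 108.34 pc.
At distance d (pc), an angle of θ arcsec spans θ·d AU: s = 0.204 × 108.34 = 22.101 AU.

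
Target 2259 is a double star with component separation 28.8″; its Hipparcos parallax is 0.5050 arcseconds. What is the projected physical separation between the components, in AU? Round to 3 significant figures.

d = 1/p = 1/0.5050″ = 1.9802 pc.
At distance d (pc), an angle of θ arcsec spans θ·d AU: s = 28.8 × 1.9802 = 57.03 AU.

57.0 AU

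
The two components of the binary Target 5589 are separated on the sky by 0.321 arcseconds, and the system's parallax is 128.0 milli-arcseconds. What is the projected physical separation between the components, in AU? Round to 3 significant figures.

2.51 AU

d = 1/p = 1/0.1280″ = 7.8125 pc.
At distance d (pc), an angle of θ arcsec spans θ·d AU: s = 0.321 × 7.8125 = 2.5078 AU.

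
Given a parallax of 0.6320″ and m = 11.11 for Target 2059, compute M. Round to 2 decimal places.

M = 15.11

d = 1/p = 1/0.6320″ = 1.5823 pc.
m − M = 5 log₁₀(1.5823) − 5 = 0.9964 − 5 = -4.0036.
M = m − (m − M) = 11.11 − (-4.0036) = 15.11.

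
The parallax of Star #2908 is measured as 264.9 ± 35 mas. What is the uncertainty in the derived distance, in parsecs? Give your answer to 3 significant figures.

0.499 pc

d = 1/p, so σ_d = σ_p / p².
σ_d = 0.0350 / (0.2649)² = 0.0350 / 0.070172 = 0.49877 pc.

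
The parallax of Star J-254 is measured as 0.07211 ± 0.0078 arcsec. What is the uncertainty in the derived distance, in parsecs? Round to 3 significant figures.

1.50 pc

d = 1/p, so σ_d = σ_p / p².
σ_d = 0.00780 / (0.07211)² = 0.00780 / 0.0051999 = 1.5 pc.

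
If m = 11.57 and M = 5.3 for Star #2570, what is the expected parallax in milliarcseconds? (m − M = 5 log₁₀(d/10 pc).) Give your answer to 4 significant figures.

m − M = 11.57 − 5.3 = 6.27.
d = 10^((m−M)/5 + 1) = 10^2.254 = 179.47 pc.
p = 1/d = 1/179.47 = 0.005572 arcsec = 5.572 mas.

5.572 mas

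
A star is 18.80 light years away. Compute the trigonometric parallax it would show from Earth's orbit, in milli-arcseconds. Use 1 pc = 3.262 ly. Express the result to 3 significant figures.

174 mas

d = 18.80 ly ÷ 3.262 = 5.7633 pc.
p = 1/d = 1/5.7633 = 0.17351 arcsec.
= 0.17351 × 1000 = 173.51 mas.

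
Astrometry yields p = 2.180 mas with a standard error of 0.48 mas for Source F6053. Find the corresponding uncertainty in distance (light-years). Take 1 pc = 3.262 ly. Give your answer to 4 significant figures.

d = 1/p, so σ_d = σ_p / p².
σ_d = 0.000480 / (0.002180)² = 0.000480 / 0.0000047524 = 101 pc = 101 × 3.262 ly = 329.46 ly.

329.5 ly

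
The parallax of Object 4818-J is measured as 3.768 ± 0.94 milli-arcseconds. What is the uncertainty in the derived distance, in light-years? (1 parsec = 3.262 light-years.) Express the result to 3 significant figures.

d = 1/p, so σ_d = σ_p / p².
σ_d = 0.000940 / (0.003768)² = 0.000940 / 0.000014198 = 66.207 pc = 66.207 × 3.262 ly = 215.97 ly.

216 ly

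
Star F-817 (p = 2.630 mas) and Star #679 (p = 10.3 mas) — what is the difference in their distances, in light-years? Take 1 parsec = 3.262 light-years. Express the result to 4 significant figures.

923.6 ly

d_A = 1/0.002630″ = 380.23 pc; d_B = 1/0.01030″ = 97.087 pc.
|d_B − d_A| = |97.087 − 380.23| = 283.14 pc = 283.14 × 3.262 ly = 923.6 ly.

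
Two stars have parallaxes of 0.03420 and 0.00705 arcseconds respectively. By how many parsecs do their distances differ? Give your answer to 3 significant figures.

113 pc

d_A = 1/0.03420″ = 29.24 pc; d_B = 1/0.007050″ = 141.84 pc.
|d_B − d_A| = |141.84 − 29.24| = 112.6 pc.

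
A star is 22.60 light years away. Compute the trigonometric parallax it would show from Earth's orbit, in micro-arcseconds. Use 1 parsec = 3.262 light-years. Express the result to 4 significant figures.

144300 μas

d = 22.60 ly ÷ 3.262 = 6.9283 pc.
p = 1/d = 1/6.9283 = 0.14434 arcsec.
= 0.14434 × 10⁶ = 1.4434 × 10^5 μas.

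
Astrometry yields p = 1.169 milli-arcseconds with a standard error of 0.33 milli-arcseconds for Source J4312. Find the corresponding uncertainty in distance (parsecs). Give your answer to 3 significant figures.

241 pc

d = 1/p, so σ_d = σ_p / p².
σ_d = 0.000330 / (0.001169)² = 0.000330 / 0.0000013666 = 241.48 pc.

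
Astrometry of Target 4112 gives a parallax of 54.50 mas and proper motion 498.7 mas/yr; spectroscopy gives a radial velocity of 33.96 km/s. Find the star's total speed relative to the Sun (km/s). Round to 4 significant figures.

55.09 km/s

d = 1/p = 1/0.05450″ = 18.349 pc.
μ = 498.7 mas/yr = 0.4987 ″/yr.
v_t = 4.740 μ d = 4.740 × 0.4987 × 18.349 = 43.374 km/s.
v = √(v_r² + v_t²) = √(33.96² + 43.374²) = √3034.59 = 55.087 km/s.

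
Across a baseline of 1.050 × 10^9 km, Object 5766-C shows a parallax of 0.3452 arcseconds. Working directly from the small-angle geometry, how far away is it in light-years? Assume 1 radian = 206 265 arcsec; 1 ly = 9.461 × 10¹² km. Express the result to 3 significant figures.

θ = 0.3452″ = 0.3452/206265 = 1.6736 × 10^-6 rad.
d = B/θ = (1.050 × 10^9) / (1.6736 × 10^-6) = 6.2739 × 10^14 km = (6.2739 × 10^14) / (9.461 × 10^12) ly = 66.313 ly.

66.3 ly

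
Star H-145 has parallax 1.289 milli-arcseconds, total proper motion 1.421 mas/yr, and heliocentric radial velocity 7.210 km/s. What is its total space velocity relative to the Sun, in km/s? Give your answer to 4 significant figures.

d = 1/p = 1/0.001289″ = 775.8 pc.
μ = 1.421 mas/yr = 0.001421 ″/yr.
v_t = 4.740 μ d = 4.740 × 0.001421 × 775.8 = 5.2254 km/s.
v = √(v_r² + v_t²) = √(7.210² + 5.2254²) = √79.2889 = 8.9044 km/s.

8.904 km/s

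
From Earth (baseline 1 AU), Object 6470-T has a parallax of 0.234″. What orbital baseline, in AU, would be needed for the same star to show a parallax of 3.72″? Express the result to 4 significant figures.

15.90 AU

Parallax scales linearly with baseline: p ∝ B, so B = p_target / p_Earth × 1 AU.
B = 3.72 / 0.234 = 15.897 AU.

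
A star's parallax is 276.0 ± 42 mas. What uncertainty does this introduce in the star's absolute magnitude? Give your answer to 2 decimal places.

M = m − 5 log₁₀ d + 5 = m + 5 log₁₀ p + 5, so ∂M/∂p = 5/(p ln 10).
σ_M = (5/ln 10) · (σ_p/p) = 2.1715 × 42/276.0 = 2.1715 × 0.15217 = 0.33044.

σ_M = 0.33 mag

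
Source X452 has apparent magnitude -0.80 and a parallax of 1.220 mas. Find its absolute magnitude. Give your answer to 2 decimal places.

d = 1/p = 1/0.001220″ = 819.67 pc.
m − M = 5 log₁₀(819.67) − 5 = 14.5682 − 5 = 9.5682.
M = m − (m − M) = -0.80 − 9.5682 = -10.37.

M = -10.37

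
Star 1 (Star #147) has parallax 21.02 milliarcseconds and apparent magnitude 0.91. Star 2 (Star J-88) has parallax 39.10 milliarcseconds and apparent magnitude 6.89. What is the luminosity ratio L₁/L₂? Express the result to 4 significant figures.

L₁/L₂ = 853.3

d₁ = 1/p₁ = 1/0.02102″ = 47.574 pc; d₂ = 1/p₂ = 1/0.03910″ = 25.575 pc.
M₁ = m₁ − 5 log₁₀ d₁ + 5 = 0.91 − 8.3868 + 5 = -2.4768.
M₂ = 6.89 − 7.0391 + 5 = 4.8509.
L₁/L₂ = 10^(0.4(M₂ − M₁)) = 10^(0.4 × 7.3277) = 10^2.93108 = 853.26.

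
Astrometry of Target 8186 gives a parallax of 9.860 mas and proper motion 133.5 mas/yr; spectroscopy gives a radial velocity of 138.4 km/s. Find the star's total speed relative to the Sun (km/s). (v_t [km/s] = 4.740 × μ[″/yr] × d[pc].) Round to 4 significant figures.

152.6 km/s

d = 1/p = 1/0.009860″ = 101.42 pc.
μ = 133.5 mas/yr = 0.1335 ″/yr.
v_t = 4.740 μ d = 4.740 × 0.1335 × 101.42 = 64.178 km/s.
v = √(v_r² + v_t²) = √(138.4² + 64.178²) = √23273.4 = 152.56 km/s.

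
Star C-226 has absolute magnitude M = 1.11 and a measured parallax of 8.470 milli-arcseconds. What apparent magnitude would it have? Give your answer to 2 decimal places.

m = 6.47

d = 1/p = 1/0.008470″ = 118.06 pc.
m − M = 5 log₁₀ d − 5 = 5 log₁₀(118.06) − 5 = 10.3605 − 5 = 5.3605.
m = M + (m − M) = 1.11 + 5.3605 = 6.47.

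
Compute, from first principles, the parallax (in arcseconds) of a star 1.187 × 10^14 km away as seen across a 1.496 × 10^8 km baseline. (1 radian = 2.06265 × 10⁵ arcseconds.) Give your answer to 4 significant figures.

0.2600 arcsec

θ ≈ B/d = (1.496 × 10^8) / (1.187 × 10^14) = 1.2603 × 10^-6 rad.
In arcseconds: 1.2603 × 10^-6 × 206265 = 0.25996″.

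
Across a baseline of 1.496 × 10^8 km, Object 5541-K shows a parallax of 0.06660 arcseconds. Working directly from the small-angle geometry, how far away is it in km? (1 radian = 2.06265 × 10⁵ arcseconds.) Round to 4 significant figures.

4.633 × 10^14 km

θ = 0.06660″ = 0.06660/206265 = 3.2289 × 10^-7 rad.
d = B/θ = (1.496 × 10^8) / (3.2289 × 10^-7) = 4.6332 × 10^14 km.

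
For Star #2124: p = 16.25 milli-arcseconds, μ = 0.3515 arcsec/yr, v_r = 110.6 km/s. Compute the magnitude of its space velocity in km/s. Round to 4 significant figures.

d = 1/p = 1/0.01625″ = 61.538 pc.
v_t = 4.740 μ d = 4.740 × 0.3515 × 61.538 = 102.53 km/s.
v = √(v_r² + v_t²) = √(110.6² + 102.53²) = √22744.8 = 150.81 km/s.

150.8 km/s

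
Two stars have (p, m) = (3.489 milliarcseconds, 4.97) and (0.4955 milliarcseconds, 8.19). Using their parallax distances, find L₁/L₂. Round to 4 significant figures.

L₁/L₂ = 0.3915

d₁ = 1/p₁ = 1/0.003489″ = 286.62 pc; d₂ = 1/p₂ = 1/0.0004955″ = 2018.2 pc.
M₁ = m₁ − 5 log₁₀ d₁ + 5 = 4.97 − 12.2865 + 5 = -2.3165.
M₂ = 8.19 − 16.5248 + 5 = -3.3348.
L₁/L₂ = 10^(0.4(M₂ − M₁)) = 10^(0.4 × (-1.0183)) = 10^(-0.40732) = 0.39145.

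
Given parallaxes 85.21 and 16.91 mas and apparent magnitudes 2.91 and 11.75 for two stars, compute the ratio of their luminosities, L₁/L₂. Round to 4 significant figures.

L₁/L₂ = 135.3

d₁ = 1/p₁ = 1/0.08521″ = 11.736 pc; d₂ = 1/p₂ = 1/0.01691″ = 59.137 pc.
M₁ = m₁ − 5 log₁₀ d₁ + 5 = 2.91 − 5.3476 + 5 = 2.5624.
M₂ = 11.75 − 8.8593 + 5 = 7.8907.
L₁/L₂ = 10^(0.4(M₂ − M₁)) = 10^(0.4 × 5.3283) = 10^2.13132 = 135.31.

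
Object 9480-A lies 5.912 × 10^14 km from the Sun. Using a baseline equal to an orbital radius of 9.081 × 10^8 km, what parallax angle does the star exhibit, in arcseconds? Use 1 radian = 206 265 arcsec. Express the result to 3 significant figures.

0.317 arcsec

θ ≈ B/d = (9.081 × 10^8) / (5.912 × 10^14) = 1.5360 × 10^-6 rad.
In arcseconds: 1.5360 × 10^-6 × 206265 = 0.31682″.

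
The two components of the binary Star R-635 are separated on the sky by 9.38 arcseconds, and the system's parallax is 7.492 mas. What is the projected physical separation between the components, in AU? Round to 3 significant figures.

1250 AU

d = 1/p = 1/0.007492″ = 133.48 pc.
At distance d (pc), an angle of θ arcsec spans θ·d AU: s = 9.38 × 133.48 = 1252 AU.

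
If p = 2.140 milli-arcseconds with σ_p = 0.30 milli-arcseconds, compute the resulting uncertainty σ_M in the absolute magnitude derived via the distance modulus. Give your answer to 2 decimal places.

M = m − 5 log₁₀ d + 5 = m + 5 log₁₀ p + 5, so ∂M/∂p = 5/(p ln 10).
σ_M = (5/ln 10) · (σ_p/p) = 2.1715 × 0.30/2.140 = 2.1715 × 0.14019 = 0.30442.

σ_M = 0.30 mag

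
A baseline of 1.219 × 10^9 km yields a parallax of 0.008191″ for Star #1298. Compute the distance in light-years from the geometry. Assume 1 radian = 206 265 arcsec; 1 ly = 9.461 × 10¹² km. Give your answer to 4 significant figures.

3245 ly

θ = 0.008191″ = 0.008191/206265 = 3.9711 × 10^-8 rad.
d = B/θ = (1.219 × 10^9) / (3.9711 × 10^-8) = 3.0697 × 10^16 km = (3.0697 × 10^16) / (9.461 × 10^12) ly = 3244.6 ly.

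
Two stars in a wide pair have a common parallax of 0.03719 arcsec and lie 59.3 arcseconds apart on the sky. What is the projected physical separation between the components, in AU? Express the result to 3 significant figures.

d = 1/p = 1/0.03719″ = 26.889 pc.
At distance d (pc), an angle of θ arcsec spans θ·d AU: s = 59.3 × 26.889 = 1594.5 AU.

1590 AU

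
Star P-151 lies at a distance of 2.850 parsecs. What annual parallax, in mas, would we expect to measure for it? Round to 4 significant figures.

p = 1/d = 1/2.85 = 0.35088 arcsec.
= 0.35088 × 1000 = 350.88 mas.

350.9 mas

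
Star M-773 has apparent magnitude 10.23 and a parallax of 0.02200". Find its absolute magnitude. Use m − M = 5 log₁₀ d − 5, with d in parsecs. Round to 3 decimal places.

M = 6.942

d = 1/p = 1/0.02200″ = 45.455 pc.
m − M = 5 log₁₀(45.455) − 5 = 8.2879 − 5 = 3.2879.
M = m − (m − M) = 10.23 − 3.2879 = 6.942.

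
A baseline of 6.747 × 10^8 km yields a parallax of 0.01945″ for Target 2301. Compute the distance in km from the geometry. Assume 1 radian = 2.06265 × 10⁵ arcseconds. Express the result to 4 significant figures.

θ = 0.01945″ = 0.01945/206265 = 9.4296 × 10^-8 rad.
d = B/θ = (6.747 × 10^8) / (9.4296 × 10^-8) = 7.1551 × 10^15 km.

7.155 × 10^15 km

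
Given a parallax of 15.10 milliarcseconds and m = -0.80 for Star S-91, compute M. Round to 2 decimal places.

M = -4.91

d = 1/p = 1/0.01510″ = 66.225 pc.
m − M = 5 log₁₀(66.225) − 5 = 9.1051 − 5 = 4.1051.
M = m − (m − M) = -0.80 − 4.1051 = -4.91.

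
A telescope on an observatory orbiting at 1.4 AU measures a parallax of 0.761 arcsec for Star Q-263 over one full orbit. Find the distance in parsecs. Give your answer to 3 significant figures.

With baseline B (in AU) and parallax p (in arcsec), d = B/p parsecs.
d = 1.4 / 0.761 = 1.8397 pc.

1.84 pc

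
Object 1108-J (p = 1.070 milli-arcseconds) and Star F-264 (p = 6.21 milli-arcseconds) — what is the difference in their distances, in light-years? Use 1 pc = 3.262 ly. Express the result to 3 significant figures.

2520 ly

d_A = 1/0.001070″ = 934.58 pc; d_B = 1/0.006210″ = 161.03 pc.
|d_B − d_A| = |161.03 − 934.58| = 773.55 pc = 773.55 × 3.262 ly = 2523.3 ly.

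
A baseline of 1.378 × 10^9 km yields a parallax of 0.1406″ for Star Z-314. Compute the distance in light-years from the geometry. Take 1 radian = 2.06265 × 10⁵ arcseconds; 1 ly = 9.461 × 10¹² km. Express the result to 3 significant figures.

214 ly

θ = 0.1406″ = 0.1406/206265 = 6.8165 × 10^-7 rad.
d = B/θ = (1.378 × 10^9) / (6.8165 × 10^-7) = 2.0216 × 10^15 km = (2.0216 × 10^15) / (9.461 × 10^12) ly = 213.68 ly.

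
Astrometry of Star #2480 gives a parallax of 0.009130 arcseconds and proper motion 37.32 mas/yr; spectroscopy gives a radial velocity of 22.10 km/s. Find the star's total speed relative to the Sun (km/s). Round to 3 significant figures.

29.4 km/s

d = 1/p = 1/0.009130″ = 109.53 pc.
μ = 37.32 mas/yr = 0.03732 ″/yr.
v_t = 4.740 μ d = 4.740 × 0.03732 × 109.53 = 19.376 km/s.
v = √(v_r² + v_t²) = √(22.10² + 19.376²) = √863.839 = 29.391 km/s.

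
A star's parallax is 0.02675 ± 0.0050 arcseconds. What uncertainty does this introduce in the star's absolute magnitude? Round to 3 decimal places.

M = m − 5 log₁₀ d + 5 = m + 5 log₁₀ p + 5, so ∂M/∂p = 5/(p ln 10).
σ_M = (5/ln 10) · (σ_p/p) = 2.1715 × 0.0050/0.02675 = 2.1715 × 0.18692 = 0.4059.

σ_M = 0.406 mag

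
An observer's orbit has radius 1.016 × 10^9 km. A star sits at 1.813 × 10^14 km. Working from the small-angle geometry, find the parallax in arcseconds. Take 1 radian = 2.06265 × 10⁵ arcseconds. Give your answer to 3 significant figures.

θ ≈ B/d = (1.016 × 10^9) / (1.813 × 10^14) = 5.6040 × 10^-6 rad.
In arcseconds: 5.6040 × 10^-6 × 206265 = 1.1559″.

1.16 arcsec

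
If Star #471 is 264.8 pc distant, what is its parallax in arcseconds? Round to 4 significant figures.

0.003776 arcsec

p = 1/d = 1/264.8 = 0.0037764 arcsec.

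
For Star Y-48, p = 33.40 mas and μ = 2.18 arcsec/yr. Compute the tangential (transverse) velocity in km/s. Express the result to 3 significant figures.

309 km/s

d = 1/p = 1/0.03340″ = 29.94 pc.
v_t = 4.74 × μ × d = 4.74 × 2.18 × 29.94 = 309.38 km/s.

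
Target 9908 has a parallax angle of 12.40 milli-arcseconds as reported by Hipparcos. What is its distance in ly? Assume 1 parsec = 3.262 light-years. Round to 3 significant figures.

p = 12.40 milli-arcseconds = 0.01240 arcsec.
d = 1/p = 1/0.01240 = 80.645 pc.
In light-years: 80.645 × 3.262 = 263.06 ly.

263 ly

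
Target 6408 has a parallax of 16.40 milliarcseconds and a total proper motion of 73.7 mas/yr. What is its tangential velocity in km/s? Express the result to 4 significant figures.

21.30 km/s

d = 1/p = 1/0.01640″ = 60.976 pc.
μ = 73.7 mas/yr = 0.0737 ″/yr.
v_t = 4.74 × μ × d = 4.74 × 0.0737 × 60.976 = 21.301 km/s.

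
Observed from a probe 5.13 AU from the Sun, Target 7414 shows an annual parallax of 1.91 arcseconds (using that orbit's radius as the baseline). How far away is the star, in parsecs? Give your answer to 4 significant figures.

With baseline B (in AU) and parallax p (in arcsec), d = B/p parsecs.
d = 5.13 / 1.91 = 2.6859 pc.

2.686 pc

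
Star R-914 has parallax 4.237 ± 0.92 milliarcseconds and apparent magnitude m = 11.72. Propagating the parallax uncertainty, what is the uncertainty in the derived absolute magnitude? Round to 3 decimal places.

σ_M = 0.472 mag

M = m − 5 log₁₀ d + 5 = m + 5 log₁₀ p + 5, so ∂M/∂p = 5/(p ln 10).
σ_M = (5/ln 10) · (σ_p/p) = 2.1715 × 0.92/4.237 = 2.1715 × 0.21713 = 0.4715.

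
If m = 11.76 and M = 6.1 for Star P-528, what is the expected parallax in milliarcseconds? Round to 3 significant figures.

7.38 mas

m − M = 11.76 − 6.1 = 5.66.
d = 10^((m−M)/5 + 1) = 10^2.132 = 135.52 pc.
p = 1/d = 1/135.52 = 0.007379 arcsec = 7.379 mas.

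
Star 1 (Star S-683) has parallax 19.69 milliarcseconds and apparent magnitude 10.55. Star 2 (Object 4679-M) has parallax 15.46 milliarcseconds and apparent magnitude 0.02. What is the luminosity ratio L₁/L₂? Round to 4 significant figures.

L₁/L₂ = 3.784 × 10^-5

d₁ = 1/p₁ = 1/0.01969″ = 50.787 pc; d₂ = 1/p₂ = 1/0.01546″ = 64.683 pc.
M₁ = m₁ − 5 log₁₀ d₁ + 5 = 10.55 − 8.5288 + 5 = 7.0212.
M₂ = 0.02 − 9.0540 + 5 = -4.0340.
L₁/L₂ = 10^(0.4(M₂ − M₁)) = 10^(0.4 × (-11.0552)) = 10^(-4.42208) = 0.000037837.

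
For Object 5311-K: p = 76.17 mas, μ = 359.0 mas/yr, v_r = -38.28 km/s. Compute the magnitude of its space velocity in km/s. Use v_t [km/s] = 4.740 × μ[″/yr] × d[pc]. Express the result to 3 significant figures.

44.3 km/s

d = 1/p = 1/0.07617″ = 13.129 pc.
μ = 359.0 mas/yr = 0.3590 ″/yr.
v_t = 4.740 μ d = 4.740 × 0.3590 × 13.129 = 22.341 km/s.
v = √(v_r² + v_t²) = √((-38.28)² + 22.341²) = √1964.48 = 44.322 km/s.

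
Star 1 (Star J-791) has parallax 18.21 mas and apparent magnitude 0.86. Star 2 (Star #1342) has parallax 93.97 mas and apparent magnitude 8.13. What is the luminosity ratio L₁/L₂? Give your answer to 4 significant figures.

L₁/L₂ = 21550

d₁ = 1/p₁ = 1/0.01821″ = 54.915 pc; d₂ = 1/p₂ = 1/0.09397″ = 10.642 pc.
M₁ = m₁ − 5 log₁₀ d₁ + 5 = 0.86 − 8.6985 + 5 = -2.8385.
M₂ = 8.13 − 5.1351 + 5 = 7.9949.
L₁/L₂ = 10^(0.4(M₂ − M₁)) = 10^(0.4 × 10.8334) = 10^4.33336 = 21546.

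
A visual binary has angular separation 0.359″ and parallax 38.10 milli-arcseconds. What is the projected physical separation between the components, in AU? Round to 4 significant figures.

d = 1/p = 1/0.03810″ = 26.247 pc.
At distance d (pc), an angle of θ arcsec spans θ·d AU: s = 0.359 × 26.247 = 9.4227 AU.

9.423 AU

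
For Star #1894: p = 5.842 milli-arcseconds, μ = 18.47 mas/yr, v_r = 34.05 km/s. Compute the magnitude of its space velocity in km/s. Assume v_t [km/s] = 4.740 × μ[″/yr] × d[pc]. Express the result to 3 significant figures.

37.2 km/s

d = 1/p = 1/0.005842″ = 171.17 pc.
μ = 18.47 mas/yr = 0.01847 ″/yr.
v_t = 4.740 μ d = 4.740 × 0.01847 × 171.17 = 14.986 km/s.
v = √(v_r² + v_t²) = √(34.05² + 14.986²) = √1383.98 = 37.202 km/s.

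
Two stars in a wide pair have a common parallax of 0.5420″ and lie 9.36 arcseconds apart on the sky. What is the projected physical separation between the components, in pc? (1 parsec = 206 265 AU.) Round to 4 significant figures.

8.372 × 10^-5 pc

d = 1/p = 1/0.5420″ = 1.845 pc.
At distance d (pc), an angle of θ arcsec spans θ·d AU: s = 9.36 × 1.845 = 17.269 AU.
= 17.269 / 206265 = 8.3722 × 10^-5 pc.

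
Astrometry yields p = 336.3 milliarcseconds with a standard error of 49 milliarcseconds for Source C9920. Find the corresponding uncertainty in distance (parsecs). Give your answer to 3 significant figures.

d = 1/p, so σ_d = σ_p / p².
σ_d = 0.0490 / (0.3363)² = 0.0490 / 0.1131 = 0.43324 pc.

0.433 pc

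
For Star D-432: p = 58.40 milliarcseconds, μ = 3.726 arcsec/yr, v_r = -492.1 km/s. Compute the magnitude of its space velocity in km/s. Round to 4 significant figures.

577.6 km/s

d = 1/p = 1/0.05840″ = 17.123 pc.
v_t = 4.740 μ d = 4.740 × 3.726 × 17.123 = 302.41 km/s.
v = √(v_r² + v_t²) = √((-492.1)² + 302.41²) = √333614 = 577.59 km/s.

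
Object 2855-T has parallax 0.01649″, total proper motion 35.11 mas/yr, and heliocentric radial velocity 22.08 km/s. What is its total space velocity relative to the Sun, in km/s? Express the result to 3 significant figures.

d = 1/p = 1/0.01649″ = 60.643 pc.
μ = 35.11 mas/yr = 0.03511 ″/yr.
v_t = 4.740 μ d = 4.740 × 0.03511 × 60.643 = 10.092 km/s.
v = √(v_r² + v_t²) = √(22.08² + 10.092²) = √589.375 = 24.277 km/s.

24.3 km/s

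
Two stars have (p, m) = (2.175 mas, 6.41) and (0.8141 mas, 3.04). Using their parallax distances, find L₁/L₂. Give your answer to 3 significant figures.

d₁ = 1/p₁ = 1/0.002175″ = 459.77 pc; d₂ = 1/p₂ = 1/0.0008141″ = 1228.4 pc.
M₁ = m₁ − 5 log₁₀ d₁ + 5 = 6.41 − 13.3127 + 5 = -1.9027.
M₂ = 3.04 − 15.4467 + 5 = -7.4067.
L₁/L₂ = 10^(0.4(M₂ − M₁)) = 10^(0.4 × (-5.5040)) = 10^(-2.20160) = 0.0062864.

L₁/L₂ = 0.00629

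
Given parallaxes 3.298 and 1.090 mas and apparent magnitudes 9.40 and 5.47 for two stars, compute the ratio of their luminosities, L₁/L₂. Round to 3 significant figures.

d₁ = 1/p₁ = 1/0.003298″ = 303.21 pc; d₂ = 1/p₂ = 1/0.001090″ = 917.43 pc.
M₁ = m₁ − 5 log₁₀ d₁ + 5 = 9.40 − 12.4087 + 5 = 1.9913.
M₂ = 5.47 − 14.8129 + 5 = -4.3429.
L₁/L₂ = 10^(0.4(M₂ − M₁)) = 10^(0.4 × (-6.3342)) = 10^(-2.53368) = 0.0029263.

L₁/L₂ = 0.00293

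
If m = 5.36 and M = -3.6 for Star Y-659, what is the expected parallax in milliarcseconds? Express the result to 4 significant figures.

1.614 mas

m − M = 5.36 − (-3.6) = 8.96.
d = 10^((m−M)/5 + 1) = 10^2.792 = 619.44 pc.
p = 1/d = 1/619.44 = 0.0016144 arcsec = 1.6144 mas.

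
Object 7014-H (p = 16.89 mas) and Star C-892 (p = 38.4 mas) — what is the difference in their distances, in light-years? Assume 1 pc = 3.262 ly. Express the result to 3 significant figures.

d_A = 1/0.01689″ = 59.207 pc; d_B = 1/0.03840″ = 26.042 pc.
|d_B − d_A| = |26.042 − 59.207| = 33.165 pc = 33.165 × 3.262 ly = 108.18 ly.

108 ly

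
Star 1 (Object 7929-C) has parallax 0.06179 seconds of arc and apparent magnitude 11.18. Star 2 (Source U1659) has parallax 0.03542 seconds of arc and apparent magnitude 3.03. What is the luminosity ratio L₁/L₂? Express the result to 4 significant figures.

L₁/L₂ = 0.0001806

d₁ = 1/p₁ = 1/0.06179″ = 16.184 pc; d₂ = 1/p₂ = 1/0.03542″ = 28.233 pc.
M₁ = m₁ − 5 log₁₀ d₁ + 5 = 11.18 − 6.0454 + 5 = 10.1346.
M₂ = 3.03 − 7.2538 + 5 = 0.7762.
L₁/L₂ = 10^(0.4(M₂ − M₁)) = 10^(0.4 × (-9.3584)) = 10^(-3.74336) = 0.00018057.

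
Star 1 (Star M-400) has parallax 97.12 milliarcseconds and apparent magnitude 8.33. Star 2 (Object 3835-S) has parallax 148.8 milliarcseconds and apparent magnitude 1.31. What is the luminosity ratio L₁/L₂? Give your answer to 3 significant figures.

L₁/L₂ = 0.00365

d₁ = 1/p₁ = 1/0.09712″ = 10.297 pc; d₂ = 1/p₂ = 1/0.1488″ = 6.7204 pc.
M₁ = m₁ − 5 log₁₀ d₁ + 5 = 8.33 − 5.0636 + 5 = 8.2664.
M₂ = 1.31 − 4.1370 + 5 = 2.1730.
L₁/L₂ = 10^(0.4(M₂ − M₁)) = 10^(0.4 × (-6.0934)) = 10^(-2.43736) = 0.0036529.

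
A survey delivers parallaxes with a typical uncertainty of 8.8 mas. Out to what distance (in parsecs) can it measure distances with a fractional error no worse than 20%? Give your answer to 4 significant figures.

22.73 pc

σ_d/d = σ_p/p, so the condition is σ_p/p ≤ 0.20, i.e. p ≥ σ_p/0.20.
p_min = 8.8/0.20 = 44 mas = 0.044 arcsec.
d_max = 1/p_min = 1/0.044 = 22.727 pc.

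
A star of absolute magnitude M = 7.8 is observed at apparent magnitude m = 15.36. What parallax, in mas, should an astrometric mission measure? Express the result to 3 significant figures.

3.08 mas

m − M = 15.36 − 7.8 = 7.56.
d = 10^((m−M)/5 + 1) = 10^2.512 = 325.09 pc.
p = 1/d = 1/325.09 = 0.0030761 arcsec = 3.0761 mas.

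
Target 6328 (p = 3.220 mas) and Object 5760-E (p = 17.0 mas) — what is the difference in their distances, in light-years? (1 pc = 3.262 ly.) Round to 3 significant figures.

821 ly

d_A = 1/0.003220″ = 310.56 pc; d_B = 1/0.01700″ = 58.824 pc.
|d_B − d_A| = |58.824 − 310.56| = 251.74 pc = 251.74 × 3.262 ly = 821.18 ly.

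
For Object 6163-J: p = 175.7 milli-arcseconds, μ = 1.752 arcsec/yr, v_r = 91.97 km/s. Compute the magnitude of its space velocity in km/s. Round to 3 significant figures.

d = 1/p = 1/0.1757″ = 5.6915 pc.
v_t = 4.740 μ d = 4.740 × 1.752 × 5.6915 = 47.265 km/s.
v = √(v_r² + v_t²) = √(91.97² + 47.265²) = √10692.5 = 103.4 km/s.

103 km/s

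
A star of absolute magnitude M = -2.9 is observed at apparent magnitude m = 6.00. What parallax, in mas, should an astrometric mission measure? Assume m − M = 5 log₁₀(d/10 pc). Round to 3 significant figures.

m − M = 6.00 − (-2.9) = 8.90.
d = 10^((m−M)/5 + 1) = 10^2.780 = 602.56 pc.
p = 1/d = 1/602.56 = 0.0016596 arcsec = 1.6596 mas.

1.66 mas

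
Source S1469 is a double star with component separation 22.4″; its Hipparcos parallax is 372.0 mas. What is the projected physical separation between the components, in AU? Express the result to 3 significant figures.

60.2 AU

d = 1/p = 1/0.3720″ = 2.6882 pc.
At distance d (pc), an angle of θ arcsec spans θ·d AU: s = 22.4 × 2.6882 = 60.216 AU.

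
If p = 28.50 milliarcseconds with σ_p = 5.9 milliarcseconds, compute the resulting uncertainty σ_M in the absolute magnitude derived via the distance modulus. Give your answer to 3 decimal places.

σ_M = 0.450 mag

M = m − 5 log₁₀ d + 5 = m + 5 log₁₀ p + 5, so ∂M/∂p = 5/(p ln 10).
σ_M = (5/ln 10) · (σ_p/p) = 2.1715 × 5.9/28.50 = 2.1715 × 0.20702 = 0.44954.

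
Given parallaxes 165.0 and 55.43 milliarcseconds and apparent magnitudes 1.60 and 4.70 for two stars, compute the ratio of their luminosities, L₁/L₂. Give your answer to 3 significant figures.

d₁ = 1/p₁ = 1/0.1650″ = 6.0606 pc; d₂ = 1/p₂ = 1/0.05543″ = 18.041 pc.
M₁ = m₁ − 5 log₁₀ d₁ + 5 = 1.60 − 3.9126 + 5 = 2.6874.
M₂ = 4.70 − 6.2813 + 5 = 3.4187.
L₁/L₂ = 10^(0.4(M₂ − M₁)) = 10^(0.4 × 0.7313) = 10^0.29252 = 1.9612.

L₁/L₂ = 1.96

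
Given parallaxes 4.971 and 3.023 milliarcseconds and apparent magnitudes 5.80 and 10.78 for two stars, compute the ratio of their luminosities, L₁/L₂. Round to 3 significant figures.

d₁ = 1/p₁ = 1/0.004971″ = 201.17 pc; d₂ = 1/p₂ = 1/0.003023″ = 330.8 pc.
M₁ = m₁ − 5 log₁₀ d₁ + 5 = 5.80 − 11.5178 + 5 = -0.7178.
M₂ = 10.78 − 12.5978 + 5 = 3.1822.
L₁/L₂ = 10^(0.4(M₂ − M₁)) = 10^(0.4 × 3.9000) = 10^1.56000 = 36.308.

L₁/L₂ = 36.3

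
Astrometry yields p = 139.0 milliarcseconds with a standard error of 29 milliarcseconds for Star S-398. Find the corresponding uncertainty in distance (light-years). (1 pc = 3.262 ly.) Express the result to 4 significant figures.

4.896 ly

d = 1/p, so σ_d = σ_p / p².
σ_d = 0.0290 / (0.1390)² = 0.0290 / 0.019321 = 1.501 pc = 1.501 × 3.262 ly = 4.8963 ly.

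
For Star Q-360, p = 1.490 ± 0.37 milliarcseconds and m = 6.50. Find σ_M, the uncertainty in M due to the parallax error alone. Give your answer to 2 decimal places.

M = m − 5 log₁₀ d + 5 = m + 5 log₁₀ p + 5, so ∂M/∂p = 5/(p ln 10).
σ_M = (5/ln 10) · (σ_p/p) = 2.1715 × 0.37/1.490 = 2.1715 × 0.24832 = 0.53923.

σ_M = 0.54 mag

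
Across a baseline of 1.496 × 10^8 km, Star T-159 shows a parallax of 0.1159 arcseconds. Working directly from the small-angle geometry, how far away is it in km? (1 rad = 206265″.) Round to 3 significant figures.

2.66 × 10^14 km

θ = 0.1159″ = 0.1159/206265 = 5.6190 × 10^-7 rad.
d = B/θ = (1.496 × 10^8) / (5.6190 × 10^-7) = 2.6624 × 10^14 km.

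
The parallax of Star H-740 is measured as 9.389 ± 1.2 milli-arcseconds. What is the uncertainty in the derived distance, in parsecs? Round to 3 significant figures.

13.6 pc

d = 1/p, so σ_d = σ_p / p².
σ_d = 0.00120 / (0.009389)² = 0.00120 / 0.000088153 = 13.613 pc.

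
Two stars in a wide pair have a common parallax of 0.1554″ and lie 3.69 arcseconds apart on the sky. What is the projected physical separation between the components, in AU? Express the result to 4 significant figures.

d = 1/p = 1/0.1554″ = 6.435 pc.
At distance d (pc), an angle of θ arcsec spans θ·d AU: s = 3.69 × 6.435 = 23.745 AU.

23.75 AU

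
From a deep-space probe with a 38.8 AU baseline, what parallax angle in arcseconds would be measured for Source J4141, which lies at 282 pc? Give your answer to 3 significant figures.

p (arcsec) = B (AU) / d (pc).
p = 38.8 / 282 = 0.13759 arcsec.

0.138 arcsec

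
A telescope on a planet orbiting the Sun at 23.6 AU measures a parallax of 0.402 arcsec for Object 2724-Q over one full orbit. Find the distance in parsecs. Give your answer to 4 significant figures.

58.71 pc

With baseline B (in AU) and parallax p (in arcsec), d = B/p parsecs.
d = 23.6 / 0.402 = 58.706 pc.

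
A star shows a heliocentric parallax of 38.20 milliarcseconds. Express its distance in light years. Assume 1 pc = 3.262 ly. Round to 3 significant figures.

85.4 light years

p = 38.20 milliarcseconds = 0.03820 arcsec.
d = 1/p = 1/0.03820 = 26.178 pc.
In light-years: 26.178 × 3.262 = 85.393 ly.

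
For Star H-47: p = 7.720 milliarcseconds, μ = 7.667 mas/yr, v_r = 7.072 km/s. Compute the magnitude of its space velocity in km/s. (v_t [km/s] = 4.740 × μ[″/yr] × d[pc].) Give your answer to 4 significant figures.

8.495 km/s

d = 1/p = 1/0.007720″ = 129.53 pc.
μ = 7.667 mas/yr = 0.007667 ″/yr.
v_t = 4.740 μ d = 4.740 × 0.007667 × 129.53 = 4.7073 km/s.
v = √(v_r² + v_t²) = √(7.072² + 4.7073²) = √72.1719 = 8.4954 km/s.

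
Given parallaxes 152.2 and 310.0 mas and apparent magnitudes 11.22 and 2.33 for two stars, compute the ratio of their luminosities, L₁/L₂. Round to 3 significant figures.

L₁/L₂ = 0.00115

d₁ = 1/p₁ = 1/0.1522″ = 6.5703 pc; d₂ = 1/p₂ = 1/0.3100″ = 3.2258 pc.
M₁ = m₁ − 5 log₁₀ d₁ + 5 = 11.22 − 4.0879 + 5 = 12.1321.
M₂ = 2.33 − 2.5432 + 5 = 4.7868.
L₁/L₂ = 10^(0.4(M₂ − M₁)) = 10^(0.4 × (-7.3453)) = 10^(-2.93812) = 0.0011531.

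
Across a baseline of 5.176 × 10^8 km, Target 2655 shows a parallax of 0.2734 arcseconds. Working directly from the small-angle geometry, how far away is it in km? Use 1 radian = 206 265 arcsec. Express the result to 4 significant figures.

θ = 0.2734″ = 0.2734/206265 = 1.3255 × 10^-6 rad.
d = B/θ = (5.176 × 10^8) / (1.3255 × 10^-6) = 3.9049 × 10^14 km.

3.905 × 10^14 km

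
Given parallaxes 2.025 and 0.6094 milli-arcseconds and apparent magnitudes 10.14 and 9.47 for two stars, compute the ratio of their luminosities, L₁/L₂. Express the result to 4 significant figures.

L₁/L₂ = 0.04886

d₁ = 1/p₁ = 1/0.002025″ = 493.83 pc; d₂ = 1/p₂ = 1/0.0006094″ = 1641 pc.
M₁ = m₁ − 5 log₁₀ d₁ + 5 = 10.14 − 13.4679 + 5 = 1.6721.
M₂ = 9.47 − 16.0755 + 5 = -1.6055.
L₁/L₂ = 10^(0.4(M₂ − M₁)) = 10^(0.4 × (-3.2776)) = 10^(-1.31104) = 0.048861.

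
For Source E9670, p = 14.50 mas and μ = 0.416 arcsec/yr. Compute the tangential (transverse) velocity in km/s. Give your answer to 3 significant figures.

136 km/s

d = 1/p = 1/0.01450″ = 68.966 pc.
v_t = 4.74 × μ × d = 4.74 × 0.416 × 68.966 = 135.99 km/s.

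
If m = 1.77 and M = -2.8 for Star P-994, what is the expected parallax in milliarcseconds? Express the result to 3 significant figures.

12.2 mas

m − M = 1.77 − (-2.8) = 4.57.
d = 10^((m−M)/5 + 1) = 10^1.914 = 82.035 pc.
p = 1/d = 1/82.035 = 0.01219 arcsec = 12.19 mas.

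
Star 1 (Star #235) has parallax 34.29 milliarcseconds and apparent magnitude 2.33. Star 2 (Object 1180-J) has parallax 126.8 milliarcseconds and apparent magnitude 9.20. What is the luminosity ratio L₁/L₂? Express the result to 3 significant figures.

d₁ = 1/p₁ = 1/0.03429″ = 29.163 pc; d₂ = 1/p₂ = 1/0.1268″ = 7.8864 pc.
M₁ = m₁ − 5 log₁₀ d₁ + 5 = 2.33 − 7.3242 + 5 = 0.0058.
M₂ = 9.20 − 4.4844 + 5 = 9.7156.
L₁/L₂ = 10^(0.4(M₂ − M₁)) = 10^(0.4 × 9.7098) = 10^3.88392 = 7654.6.

L₁/L₂ = 7650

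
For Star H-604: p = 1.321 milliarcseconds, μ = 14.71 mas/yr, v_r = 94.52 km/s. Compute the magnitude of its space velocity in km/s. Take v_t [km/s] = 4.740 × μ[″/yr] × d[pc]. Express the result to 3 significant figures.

108 km/s

d = 1/p = 1/0.001321″ = 757 pc.
μ = 14.71 mas/yr = 0.01471 ″/yr.
v_t = 4.740 μ d = 4.740 × 0.01471 × 757 = 52.782 km/s.
v = √(v_r² + v_t²) = √(94.52² + 52.782²) = √11720 = 108.26 km/s.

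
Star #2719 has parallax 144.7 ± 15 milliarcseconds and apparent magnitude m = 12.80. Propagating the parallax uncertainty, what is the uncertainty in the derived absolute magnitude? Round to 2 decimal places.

M = m − 5 log₁₀ d + 5 = m + 5 log₁₀ p + 5, so ∂M/∂p = 5/(p ln 10).
σ_M = (5/ln 10) · (σ_p/p) = 2.1715 × 15/144.7 = 2.1715 × 0.10366 = 0.2251.

σ_M = 0.23 mag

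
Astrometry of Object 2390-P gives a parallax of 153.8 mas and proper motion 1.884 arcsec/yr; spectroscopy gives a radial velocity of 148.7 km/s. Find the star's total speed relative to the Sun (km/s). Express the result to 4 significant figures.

159.6 km/s

d = 1/p = 1/0.1538″ = 6.502 pc.
v_t = 4.740 μ d = 4.740 × 1.884 × 6.502 = 58.064 km/s.
v = √(v_r² + v_t²) = √(148.7² + 58.064²) = √25483.1 = 159.63 km/s.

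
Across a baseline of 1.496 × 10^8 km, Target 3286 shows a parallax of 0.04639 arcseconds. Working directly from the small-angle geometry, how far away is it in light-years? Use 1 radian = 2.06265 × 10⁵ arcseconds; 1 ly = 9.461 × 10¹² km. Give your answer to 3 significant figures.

θ = 0.04639″ = 0.04639/206265 = 2.2490 × 10^-7 rad.
d = B/θ = (1.496 × 10^8) / (2.2490 × 10^-7) = 6.6518 × 10^14 km = (6.6518 × 10^14) / (9.461 × 10^12) ly = 70.308 ly.

70.3 ly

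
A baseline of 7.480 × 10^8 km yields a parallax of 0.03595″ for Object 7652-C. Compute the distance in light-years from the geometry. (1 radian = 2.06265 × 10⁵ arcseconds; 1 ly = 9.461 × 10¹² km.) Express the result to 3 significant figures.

θ = 0.03595″ = 0.03595/206265 = 1.7429 × 10^-7 rad.
d = B/θ = (7.480 × 10^8) / (1.7429 × 10^-7) = 4.2917 × 10^15 km = (4.2917 × 10^15) / (9.461 × 10^12) ly = 453.62 ly.

454 ly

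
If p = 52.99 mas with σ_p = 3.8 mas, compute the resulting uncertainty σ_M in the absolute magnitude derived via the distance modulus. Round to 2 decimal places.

σ_M = 0.16 mag

M = m − 5 log₁₀ d + 5 = m + 5 log₁₀ p + 5, so ∂M/∂p = 5/(p ln 10).
σ_M = (5/ln 10) · (σ_p/p) = 2.1715 × 3.8/52.99 = 2.1715 × 0.071712 = 0.15572.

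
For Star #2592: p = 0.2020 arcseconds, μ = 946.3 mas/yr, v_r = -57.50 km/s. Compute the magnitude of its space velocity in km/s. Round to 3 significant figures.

61.6 km/s

d = 1/p = 1/0.2020″ = 4.9505 pc.
μ = 946.3 mas/yr = 0.9463 ″/yr.
v_t = 4.740 μ d = 4.740 × 0.9463 × 4.9505 = 22.205 km/s.
v = √(v_r² + v_t²) = √((-57.50)² + 22.205²) = √3799.31 = 61.639 km/s.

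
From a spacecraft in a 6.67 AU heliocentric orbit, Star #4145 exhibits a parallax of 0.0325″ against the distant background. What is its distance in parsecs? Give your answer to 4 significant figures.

205.2 pc

With baseline B (in AU) and parallax p (in arcsec), d = B/p parsecs.
d = 6.67 / 0.0325 = 205.23 pc.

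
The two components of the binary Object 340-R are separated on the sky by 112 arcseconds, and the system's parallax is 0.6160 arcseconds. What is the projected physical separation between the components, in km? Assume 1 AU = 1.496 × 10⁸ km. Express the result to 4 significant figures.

2.720 × 10^10 km

d = 1/p = 1/0.6160″ = 1.6234 pc.
At distance d (pc), an angle of θ arcsec spans θ·d AU: s = 112 × 1.6234 = 181.82 AU.
= 181.82 × 1.496 × 10⁸ km = 2.7200 × 10^10 km.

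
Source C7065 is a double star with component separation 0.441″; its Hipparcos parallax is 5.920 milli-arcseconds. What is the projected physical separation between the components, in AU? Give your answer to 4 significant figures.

74.49 AU

d = 1/p = 1/0.005920″ = 168.92 pc.
At distance d (pc), an angle of θ arcsec spans θ·d AU: s = 0.441 × 168.92 = 74.494 AU.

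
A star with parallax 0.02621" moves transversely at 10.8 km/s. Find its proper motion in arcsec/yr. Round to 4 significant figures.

d = 1/p = 1/0.02621″ = 38.153 pc.
μ = v_t / (4.74 d) = 10.8 / (4.74 × 38.153) = 10.8 / 180.85 = 0.059718 ″/yr.

0.05972 arcsec/yr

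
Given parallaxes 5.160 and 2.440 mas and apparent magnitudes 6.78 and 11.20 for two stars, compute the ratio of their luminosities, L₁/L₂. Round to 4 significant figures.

d₁ = 1/p₁ = 1/0.005160″ = 193.8 pc; d₂ = 1/p₂ = 1/0.002440″ = 409.84 pc.
M₁ = m₁ − 5 log₁₀ d₁ + 5 = 6.78 − 11.4368 + 5 = 0.3432.
M₂ = 11.20 − 13.0631 + 5 = 3.1369.
L₁/L₂ = 10^(0.4(M₂ − M₁)) = 10^(0.4 × 2.7937) = 10^1.11748 = 13.106.

L₁/L₂ = 13.11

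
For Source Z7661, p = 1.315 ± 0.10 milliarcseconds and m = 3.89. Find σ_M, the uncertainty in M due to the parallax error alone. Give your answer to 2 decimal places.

σ_M = 0.17 mag

M = m − 5 log₁₀ d + 5 = m + 5 log₁₀ p + 5, so ∂M/∂p = 5/(p ln 10).
σ_M = (5/ln 10) · (σ_p/p) = 2.1715 × 0.10/1.315 = 2.1715 × 0.076046 = 0.16513.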